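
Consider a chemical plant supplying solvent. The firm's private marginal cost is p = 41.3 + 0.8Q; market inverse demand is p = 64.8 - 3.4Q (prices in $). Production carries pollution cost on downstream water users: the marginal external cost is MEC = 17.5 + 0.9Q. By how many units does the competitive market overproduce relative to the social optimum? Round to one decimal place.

4.4 units

Market equilibrium (private): 41.3 + 0.8Q = 64.8 - 3.4Q → Q_m = 5.5952.
Social marginal cost = private MC + MEC = 58.8 + 1.7Q.
Set SMC = demand: 58.8 + 1.7Q = 64.8 - 3.4Q → Q* = 1.1765.
Gap = |5.5952 − 1.1765| = 4.4187.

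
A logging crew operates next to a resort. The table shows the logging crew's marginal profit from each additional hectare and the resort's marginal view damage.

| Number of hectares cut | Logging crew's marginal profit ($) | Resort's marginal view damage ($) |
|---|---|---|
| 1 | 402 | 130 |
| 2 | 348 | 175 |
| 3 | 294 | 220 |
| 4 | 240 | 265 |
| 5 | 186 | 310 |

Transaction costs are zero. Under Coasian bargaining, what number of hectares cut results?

3

Bargaining reaches the level where marginal profit last exceeds marginal view damage.
That holds through level 3 (294 ≥ 220) but not at 4 (240 < 265).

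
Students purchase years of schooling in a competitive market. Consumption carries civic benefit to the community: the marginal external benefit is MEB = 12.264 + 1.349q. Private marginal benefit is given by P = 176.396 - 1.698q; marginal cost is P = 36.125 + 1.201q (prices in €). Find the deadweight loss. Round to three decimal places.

Market equilibrium (private): 36.125 + 1.201q = 176.396 - 1.698q → q_m = 48.3860.
Social marginal benefit = demand + MEB = 188.660 - 0.349q.
Set SMB = MC: 188.660 - 0.349q = 36.125 + 1.201q → q* = 98.4097.
The welfare-loss triangle has base |q_m − q*| and height MEB(q_m) (the vertical gap between SMB and MC is zero at q* and MEB at q_m).
DWL = ½ × 50.0237 × 77.5367 = 1939.3363.

DWL = €1939.336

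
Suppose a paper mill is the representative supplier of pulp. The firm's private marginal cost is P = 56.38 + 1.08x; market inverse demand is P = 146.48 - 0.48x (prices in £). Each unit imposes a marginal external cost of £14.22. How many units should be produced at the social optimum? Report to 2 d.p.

x* = 48.64

Social marginal cost = private MC + MEC = 70.60 + 1.08x.
Set SMC = demand: 70.60 + 1.08x = 146.48 - 0.48x → x* = 48.6410.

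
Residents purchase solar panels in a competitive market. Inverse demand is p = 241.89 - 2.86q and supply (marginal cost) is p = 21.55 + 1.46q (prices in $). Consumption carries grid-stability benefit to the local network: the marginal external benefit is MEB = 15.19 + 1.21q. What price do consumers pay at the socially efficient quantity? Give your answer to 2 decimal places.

P = $25.29

Social marginal benefit = demand + MEB = 257.08 - 1.65q.
Set SMB = MC: 257.08 - 1.65q = 21.55 + 1.46q → q* = 75.7331.
Consumer price on the demand curve at q*: 241.89 − 2.86×75.7331 = 25.2933.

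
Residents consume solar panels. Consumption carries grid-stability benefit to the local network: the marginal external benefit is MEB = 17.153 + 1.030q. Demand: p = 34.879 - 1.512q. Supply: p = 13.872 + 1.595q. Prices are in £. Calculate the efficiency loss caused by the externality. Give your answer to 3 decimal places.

DWL = £140.017

Market equilibrium (private): 13.872 + 1.595q = 34.879 - 1.512q → q_m = 6.7612.
Social marginal benefit = demand + MEB = 52.032 - 0.482q.
Set SMB = MC: 52.032 - 0.482q = 13.872 + 1.595q → q* = 18.3727.
Between q* and q_m the wedge SMB − MC runs linearly from 0 to MEB(q_m), so the loss is a triangle.
DWL = ½ × 11.6115 × 24.1170 = 140.0173.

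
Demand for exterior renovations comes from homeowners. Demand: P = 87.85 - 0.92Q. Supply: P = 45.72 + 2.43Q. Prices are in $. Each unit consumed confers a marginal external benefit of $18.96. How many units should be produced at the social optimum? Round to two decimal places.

Q* = 18.24

Social marginal benefit = demand + MEB = 106.81 - 0.92Q.
Set SMB = MC: 106.81 - 0.92Q = 45.72 + 2.43Q → Q* = 18.2358.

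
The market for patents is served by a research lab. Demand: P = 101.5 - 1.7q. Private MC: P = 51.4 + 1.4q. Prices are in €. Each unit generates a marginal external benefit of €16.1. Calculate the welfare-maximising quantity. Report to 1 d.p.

q* = 21.4

Social marginal cost = private MC − MEB = 35.3 + 1.4q.
Set SMC = demand: 35.3 + 1.4q = 101.5 - 1.7q → q* = 21.3548.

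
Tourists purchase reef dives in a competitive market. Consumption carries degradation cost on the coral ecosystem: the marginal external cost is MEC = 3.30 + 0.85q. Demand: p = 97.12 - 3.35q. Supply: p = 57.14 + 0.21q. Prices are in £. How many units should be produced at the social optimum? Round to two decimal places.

Social marginal benefit = demand − MEC = 93.82 - 4.20q.
Set SMB = MC: 93.82 - 4.20q = 57.14 + 0.21q → q* = 8.3175.

q* = 8.32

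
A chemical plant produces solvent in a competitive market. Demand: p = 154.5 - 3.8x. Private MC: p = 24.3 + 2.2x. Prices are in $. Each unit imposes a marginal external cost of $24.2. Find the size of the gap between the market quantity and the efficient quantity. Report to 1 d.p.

4.0 units

Market equilibrium (private): 24.3 + 2.2x = 154.5 - 3.8x → x_m = 21.7000.
Social marginal cost = private MC + MEC = 48.5 + 2.2x.
Set SMC = demand: 48.5 + 2.2x = 154.5 - 3.8x → x* = 17.6667.
Gap = |21.7000 − 17.6667| = 4.0333.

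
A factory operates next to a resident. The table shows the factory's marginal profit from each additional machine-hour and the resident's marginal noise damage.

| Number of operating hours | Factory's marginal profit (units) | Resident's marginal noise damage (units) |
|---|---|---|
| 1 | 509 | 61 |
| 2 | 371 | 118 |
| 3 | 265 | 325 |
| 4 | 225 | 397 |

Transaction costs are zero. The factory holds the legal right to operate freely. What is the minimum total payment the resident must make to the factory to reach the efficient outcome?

Left alone the factory would choose level 4 (marginal profit stays positive).
Efficient level: k* = 2 (marginal profit ≥ marginal noise damage through 2).
The resident must at least cover the factory's forgone profit from cutting 4→2: 265 + 225 = 490.

490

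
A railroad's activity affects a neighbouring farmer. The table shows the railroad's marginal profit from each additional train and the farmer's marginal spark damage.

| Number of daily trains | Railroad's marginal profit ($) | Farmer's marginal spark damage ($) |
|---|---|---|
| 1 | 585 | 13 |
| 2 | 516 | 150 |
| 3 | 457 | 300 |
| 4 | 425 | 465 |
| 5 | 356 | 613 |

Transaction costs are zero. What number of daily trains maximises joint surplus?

Bargaining reaches the level where marginal profit last exceeds marginal spark damage.
That holds through level 3 (457 ≥ 300) but not at 4 (425 < 465).

3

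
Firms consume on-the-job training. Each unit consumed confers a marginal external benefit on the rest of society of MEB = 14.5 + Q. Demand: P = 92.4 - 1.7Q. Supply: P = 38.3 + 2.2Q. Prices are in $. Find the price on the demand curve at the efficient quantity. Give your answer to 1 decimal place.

P = $52.2

Social marginal benefit = demand + MEB = 106.9 - 0.7Q.
Set SMB = MC: 106.9 - 0.7Q = 38.3 + 2.2Q → Q* = 23.6552.
Consumer price on the demand curve at Q*: 92.4 − 1.7×23.6552 = 52.1862.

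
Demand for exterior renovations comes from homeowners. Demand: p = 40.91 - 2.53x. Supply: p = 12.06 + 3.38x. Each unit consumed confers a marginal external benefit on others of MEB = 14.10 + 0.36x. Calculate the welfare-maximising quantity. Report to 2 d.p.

Social marginal benefit = demand + MEB = 55.01 - 2.17x.
Set SMB = MC: 55.01 - 2.17x = 12.06 + 3.38x → x* = 7.7387.

x* = 7.74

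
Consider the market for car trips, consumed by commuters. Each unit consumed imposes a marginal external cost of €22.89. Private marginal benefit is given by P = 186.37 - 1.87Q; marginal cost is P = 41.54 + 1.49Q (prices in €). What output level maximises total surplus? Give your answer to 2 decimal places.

Q* = 36.29

Social marginal benefit = demand − MEC = 163.48 - 1.87Q.
Set SMB = MC: 163.48 - 1.87Q = 41.54 + 1.49Q → Q* = 36.2917.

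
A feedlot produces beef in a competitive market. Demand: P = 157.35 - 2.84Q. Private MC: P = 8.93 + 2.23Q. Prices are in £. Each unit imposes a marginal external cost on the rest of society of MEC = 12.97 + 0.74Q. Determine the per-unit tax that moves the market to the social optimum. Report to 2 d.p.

Social marginal cost = private MC + MEC = 21.90 + 2.97Q.
Set SMC = demand: 21.90 + 2.97Q = 157.35 - 2.84Q → Q* = 23.3133.
The Pigouvian tax equals MEC at Q*: 12.97 + 0.74×23.3133 = 30.2218.

tax = £30.22 per unit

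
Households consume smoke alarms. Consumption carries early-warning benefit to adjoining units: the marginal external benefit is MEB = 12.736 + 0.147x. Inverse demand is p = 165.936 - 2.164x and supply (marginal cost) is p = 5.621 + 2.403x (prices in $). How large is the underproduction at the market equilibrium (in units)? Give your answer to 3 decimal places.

Market equilibrium (private): 5.621 + 2.403x = 165.936 - 2.164x → x_m = 35.1029.
Social marginal benefit = demand + MEB = 178.672 - 2.017x.
Set SMB = MC: 178.672 - 2.017x = 5.621 + 2.403x → x* = 39.1518.
Gap = |35.1029 − 39.1518| = 4.0489.

4.049 units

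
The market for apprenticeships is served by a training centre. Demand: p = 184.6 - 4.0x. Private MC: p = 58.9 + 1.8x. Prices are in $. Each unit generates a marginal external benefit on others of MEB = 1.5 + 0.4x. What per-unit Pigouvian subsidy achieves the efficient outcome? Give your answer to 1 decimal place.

Social marginal cost = private MC − MEB = 57.4 + 1.4x.
Set SMC = demand: 57.4 + 1.4x = 184.6 - 4.0x → x* = 23.5556.
The Pigouvian subsidy equals MEB at x*: 1.5 + 0.4×23.5556 = 10.9222.

subsidy = $10.9 per unit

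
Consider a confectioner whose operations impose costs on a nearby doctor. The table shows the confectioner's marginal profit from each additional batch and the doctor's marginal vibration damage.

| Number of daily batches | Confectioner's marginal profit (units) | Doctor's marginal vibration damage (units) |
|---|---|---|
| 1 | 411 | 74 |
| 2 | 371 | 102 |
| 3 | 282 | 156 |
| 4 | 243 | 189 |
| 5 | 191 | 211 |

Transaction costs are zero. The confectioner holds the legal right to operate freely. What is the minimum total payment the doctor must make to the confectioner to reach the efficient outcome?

191

Left alone the confectioner would choose level 5 (marginal profit stays positive).
Efficient level: k* = 4 (marginal profit ≥ marginal vibration damage through 4).
The doctor must at least cover the confectioner's forgone profit from cutting 5→4: 191 = 191.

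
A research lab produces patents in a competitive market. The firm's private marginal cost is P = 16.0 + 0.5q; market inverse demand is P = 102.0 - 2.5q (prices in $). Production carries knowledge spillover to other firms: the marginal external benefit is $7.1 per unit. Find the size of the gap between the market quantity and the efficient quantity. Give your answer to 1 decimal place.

Market equilibrium (private): 16.0 + 0.5q = 102.0 - 2.5q → q_m = 28.6667.
Social marginal cost = private MC − MEB = 8.9 + 0.5q.
Set SMC = demand: 8.9 + 0.5q = 102.0 - 2.5q → q* = 31.0333.
Gap = |28.6667 − 31.0333| = 2.3666.

2.4 units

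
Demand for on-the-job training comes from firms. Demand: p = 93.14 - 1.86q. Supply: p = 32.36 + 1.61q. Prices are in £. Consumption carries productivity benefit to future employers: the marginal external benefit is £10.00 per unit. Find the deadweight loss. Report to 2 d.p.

DWL = £14.41

Market equilibrium (private): 32.36 + 1.61q = 93.14 - 1.86q → q_m = 17.5159.
Social marginal benefit = demand + MEB = 103.14 - 1.86q.
Set SMB = MC: 103.14 - 1.86q = 32.36 + 1.61q → q* = 20.3977.
Height of the DWL triangle at q_m is SMB(q_m) − MC(q_m) = MEB(q_m) = 10.0000.
DWL = ½ × 2.8818 × 10.0000 = 14.4090.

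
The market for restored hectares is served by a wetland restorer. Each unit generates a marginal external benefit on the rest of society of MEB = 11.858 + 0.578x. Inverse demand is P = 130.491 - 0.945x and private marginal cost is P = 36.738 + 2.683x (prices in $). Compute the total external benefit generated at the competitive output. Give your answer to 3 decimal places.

$499.418

Market equilibrium (private): 36.738 + 2.683x = 130.491 - 0.945x → x_m = 25.8415.
Total external benefit = ∫₀^{x_m} (11.858 + 0.578x) dx = 11.858×25.8415 + ½×0.578×25.8415² = 499.4178.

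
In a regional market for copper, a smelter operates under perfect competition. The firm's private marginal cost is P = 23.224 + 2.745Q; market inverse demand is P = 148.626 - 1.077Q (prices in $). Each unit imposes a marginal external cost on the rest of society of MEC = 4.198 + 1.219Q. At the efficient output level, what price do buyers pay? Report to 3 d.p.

P = $122.731

Social marginal cost = private MC + MEC = 27.422 + 3.964Q.
Set SMC = demand: 27.422 + 3.964Q = 148.626 - 1.077Q → Q* = 24.0436.
Consumer price on the demand curve at Q*: 148.626 − 1.077×24.0436 = 122.7310.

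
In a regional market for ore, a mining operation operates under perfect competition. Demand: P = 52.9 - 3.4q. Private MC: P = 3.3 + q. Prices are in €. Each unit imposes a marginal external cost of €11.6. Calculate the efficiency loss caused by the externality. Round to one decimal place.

DWL = €15.3

Market equilibrium (private): 3.3 + q = 52.9 - 3.4q → q_m = 11.2727.
Social marginal cost = private MC + MEC = 14.9 + q.
Set SMC = demand: 14.9 + q = 52.9 - 3.4q → q* = 8.6364.
The welfare-loss triangle has base |q_m − q*| and height MEC(q_m) (the vertical gap between SMC and demand is zero at q* and MEC at q_m).
DWL = ½ × 2.6363 × 11.6000 = 15.2905.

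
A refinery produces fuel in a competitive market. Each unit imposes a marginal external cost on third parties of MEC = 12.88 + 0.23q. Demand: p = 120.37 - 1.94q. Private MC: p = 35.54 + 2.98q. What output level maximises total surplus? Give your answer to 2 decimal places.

Social marginal cost = private MC + MEC = 48.42 + 3.21q.
Set SMC = demand: 48.42 + 3.21q = 120.37 - 1.94q → q* = 13.9709.

q* = 13.97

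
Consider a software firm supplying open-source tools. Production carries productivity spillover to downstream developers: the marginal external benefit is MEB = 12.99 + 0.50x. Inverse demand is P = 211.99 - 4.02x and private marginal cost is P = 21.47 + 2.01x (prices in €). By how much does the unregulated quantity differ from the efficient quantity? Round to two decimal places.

5.21 units

Market equilibrium (private): 21.47 + 2.01x = 211.99 - 4.02x → x_m = 31.5954.
Social marginal cost = private MC − MEB = 8.48 + 1.51x.
Set SMC = demand: 8.48 + 1.51x = 211.99 - 4.02x → x* = 36.8011.
Gap = |31.5954 − 36.8011| = 5.2057.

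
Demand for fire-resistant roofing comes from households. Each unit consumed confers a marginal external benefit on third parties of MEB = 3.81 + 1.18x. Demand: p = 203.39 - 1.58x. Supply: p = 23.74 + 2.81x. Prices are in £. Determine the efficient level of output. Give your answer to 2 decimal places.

x* = 57.15

Social marginal benefit = demand + MEB = 207.20 - 0.40x.
Set SMB = MC: 207.20 - 0.40x = 23.74 + 2.81x → x* = 57.1526.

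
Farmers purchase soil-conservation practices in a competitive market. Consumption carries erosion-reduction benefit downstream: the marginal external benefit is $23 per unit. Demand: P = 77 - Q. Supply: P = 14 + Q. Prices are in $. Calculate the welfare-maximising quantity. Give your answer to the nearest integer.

Social marginal benefit = demand + MEB = 100 - Q.
Set SMB = MC: 100 - Q = 14 + Q → Q* = 43.0000.

Q* = 43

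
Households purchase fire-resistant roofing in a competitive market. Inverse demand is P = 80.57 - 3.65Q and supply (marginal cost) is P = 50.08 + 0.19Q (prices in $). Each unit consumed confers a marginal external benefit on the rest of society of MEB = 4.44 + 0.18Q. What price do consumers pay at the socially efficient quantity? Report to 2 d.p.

P = $45.74

Social marginal benefit = demand + MEB = 85.01 - 3.47Q.
Set SMB = MC: 85.01 - 3.47Q = 50.08 + 0.19Q → Q* = 9.5437.
Consumer price on the demand curve at Q*: 80.57 − 3.65×9.5437 = 45.7355.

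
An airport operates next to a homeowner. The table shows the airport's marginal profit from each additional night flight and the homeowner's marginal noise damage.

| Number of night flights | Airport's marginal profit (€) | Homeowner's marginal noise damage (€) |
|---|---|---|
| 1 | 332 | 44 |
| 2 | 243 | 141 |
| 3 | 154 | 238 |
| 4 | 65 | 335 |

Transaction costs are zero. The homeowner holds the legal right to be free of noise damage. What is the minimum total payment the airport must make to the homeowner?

€185

Efficient level: marginal profit ≥ marginal noise damage through level 2, so k* = 2.
With the homeowner holding the right, the airport must at least compensate total damage at k*: 44 + 141 = 185.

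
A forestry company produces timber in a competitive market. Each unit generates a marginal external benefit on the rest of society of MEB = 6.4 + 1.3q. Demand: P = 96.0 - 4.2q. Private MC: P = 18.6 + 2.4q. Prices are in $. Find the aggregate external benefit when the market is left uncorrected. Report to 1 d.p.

Market equilibrium (private): 18.6 + 2.4q = 96.0 - 4.2q → q_m = 11.7273.
Total external benefit = ∫₀^{q_m} (6.4 + 1.3q) dq = 6.4×11.7273 + ½×1.3×11.7273² = 164.4489.

$164.4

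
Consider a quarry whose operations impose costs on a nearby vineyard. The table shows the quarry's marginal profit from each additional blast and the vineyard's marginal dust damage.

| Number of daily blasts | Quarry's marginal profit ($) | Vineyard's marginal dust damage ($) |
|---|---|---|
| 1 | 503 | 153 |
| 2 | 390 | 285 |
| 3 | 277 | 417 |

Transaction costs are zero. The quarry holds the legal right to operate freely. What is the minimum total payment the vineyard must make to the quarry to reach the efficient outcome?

$277

Left alone the quarry would choose level 3 (marginal profit stays positive).
Efficient level: k* = 2 (marginal profit ≥ marginal dust damage through 2).
The vineyard must at least cover the quarry's forgone profit from cutting 3→2: 277 = 277.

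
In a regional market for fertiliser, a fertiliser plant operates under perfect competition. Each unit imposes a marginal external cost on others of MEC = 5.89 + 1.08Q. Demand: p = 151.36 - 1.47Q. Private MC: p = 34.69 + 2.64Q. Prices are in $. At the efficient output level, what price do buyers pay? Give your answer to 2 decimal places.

Social marginal cost = private MC + MEC = 40.58 + 3.72Q.
Set SMC = demand: 40.58 + 3.72Q = 151.36 - 1.47Q → Q* = 21.3449.
Consumer price on the demand curve at Q*: 151.36 − 1.47×21.3449 = 119.9830.

P = $119.98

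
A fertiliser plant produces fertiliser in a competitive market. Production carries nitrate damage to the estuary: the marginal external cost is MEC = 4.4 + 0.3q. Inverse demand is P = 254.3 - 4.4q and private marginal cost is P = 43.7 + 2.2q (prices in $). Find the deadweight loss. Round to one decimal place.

DWL = $14.1

Market equilibrium (private): 43.7 + 2.2q = 254.3 - 4.4q → q_m = 31.9091.
Social marginal cost = private MC + MEC = 48.1 + 2.5q.
Set SMC = demand: 48.1 + 2.5q = 254.3 - 4.4q → q* = 29.8841.
Between q* and q_m the wedge SMC − demand runs linearly from 0 to MEC(q_m), so the loss is a triangle.
DWL = ½ × 2.0250 × 13.9727 = 14.1474.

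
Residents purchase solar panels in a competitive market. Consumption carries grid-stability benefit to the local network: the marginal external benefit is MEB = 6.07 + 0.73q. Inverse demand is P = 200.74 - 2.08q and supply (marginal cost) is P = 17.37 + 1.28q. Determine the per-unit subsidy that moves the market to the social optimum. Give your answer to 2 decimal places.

subsidy = 58.65 per unit

Social marginal benefit = demand + MEB = 206.81 - 1.35q.
Set SMB = MC: 206.81 - 1.35q = 17.37 + 1.28q → q* = 72.0304.
The Pigouvian subsidy equals MEB at q*: 6.07 + 0.73×72.0304 = 58.6522.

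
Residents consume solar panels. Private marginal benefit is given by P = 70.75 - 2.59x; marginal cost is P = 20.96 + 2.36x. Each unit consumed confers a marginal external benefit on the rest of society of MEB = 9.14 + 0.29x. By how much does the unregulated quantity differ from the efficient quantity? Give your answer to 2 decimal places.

2.59 units

Market equilibrium (private): 20.96 + 2.36x = 70.75 - 2.59x → x_m = 10.0586.
Social marginal benefit = demand + MEB = 79.89 - 2.30x.
Set SMB = MC: 79.89 - 2.30x = 20.96 + 2.36x → x* = 12.6459.
Gap = |10.0586 − 12.6459| = 2.5873.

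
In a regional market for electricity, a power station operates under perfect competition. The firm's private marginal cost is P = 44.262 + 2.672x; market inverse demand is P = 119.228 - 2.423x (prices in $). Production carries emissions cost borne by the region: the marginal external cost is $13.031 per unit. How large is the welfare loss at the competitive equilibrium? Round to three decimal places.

Market equilibrium (private): 44.262 + 2.672x = 119.228 - 2.423x → x_m = 14.7136.
Social marginal cost = private MC + MEC = 57.293 + 2.672x.
Set SMC = demand: 57.293 + 2.672x = 119.228 - 2.423x → x* = 12.1560.
Between x* and x_m the wedge SMC − demand runs linearly from 0 to MEC(x_m), so the loss is a triangle.
DWL = ½ × 2.5576 × 13.0310 = 16.6640.

DWL = $16.664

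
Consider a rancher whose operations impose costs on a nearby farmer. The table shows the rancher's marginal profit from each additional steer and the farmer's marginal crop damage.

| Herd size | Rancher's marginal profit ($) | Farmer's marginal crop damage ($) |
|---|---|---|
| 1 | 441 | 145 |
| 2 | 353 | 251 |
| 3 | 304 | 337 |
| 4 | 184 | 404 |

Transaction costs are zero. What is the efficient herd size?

Bargaining reaches the level where marginal profit last exceeds marginal crop damage.
That holds through level 2 (353 ≥ 251) but not at 3 (304 < 337).

2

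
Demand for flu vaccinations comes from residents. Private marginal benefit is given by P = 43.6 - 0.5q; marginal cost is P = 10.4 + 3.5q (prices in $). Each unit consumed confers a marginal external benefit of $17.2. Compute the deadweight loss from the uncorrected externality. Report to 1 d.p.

Market equilibrium (private): 10.4 + 3.5q = 43.6 - 0.5q → q_m = 8.3000.
Social marginal benefit = demand + MEB = 60.8 - 0.5q.
Set SMB = MC: 60.8 - 0.5q = 10.4 + 3.5q → q* = 12.6000.
The loss is the area between SMB and MC from q* to q_m; with linear curves that's a triangle of height MEB(q_m).
DWL = ½ × 4.3000 × 17.2000 = 36.9800.

DWL = $37.0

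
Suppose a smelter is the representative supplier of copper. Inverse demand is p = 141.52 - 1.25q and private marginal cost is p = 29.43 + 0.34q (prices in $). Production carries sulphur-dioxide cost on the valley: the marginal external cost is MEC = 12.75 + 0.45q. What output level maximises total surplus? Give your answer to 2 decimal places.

q* = 48.70

Social marginal cost = private MC + MEC = 42.18 + 0.79q.
Set SMC = demand: 42.18 + 0.79q = 141.52 - 1.25q → q* = 48.6961.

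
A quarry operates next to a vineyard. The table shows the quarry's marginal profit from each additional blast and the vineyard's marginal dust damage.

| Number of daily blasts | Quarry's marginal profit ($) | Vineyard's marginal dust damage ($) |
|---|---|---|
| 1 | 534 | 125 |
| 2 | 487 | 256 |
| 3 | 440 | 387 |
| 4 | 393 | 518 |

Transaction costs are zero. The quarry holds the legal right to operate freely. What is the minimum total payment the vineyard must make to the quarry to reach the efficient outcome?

$393

Left alone the quarry would choose level 4 (marginal profit stays positive).
Efficient level: k* = 3 (marginal profit ≥ marginal dust damage through 3).
The vineyard must at least cover the quarry's forgone profit from cutting 4→3: 393 = 393.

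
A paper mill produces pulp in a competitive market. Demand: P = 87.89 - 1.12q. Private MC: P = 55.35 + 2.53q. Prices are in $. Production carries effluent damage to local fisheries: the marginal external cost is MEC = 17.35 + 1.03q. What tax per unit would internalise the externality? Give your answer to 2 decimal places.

Social marginal cost = private MC + MEC = 72.70 + 3.56q.
Set SMC = demand: 72.70 + 3.56q = 87.89 - 1.12q → q* = 3.2457.
The Pigouvian tax equals MEC at q*: 17.35 + 1.03×3.2457 = 20.6931.

tax = $20.69 per unit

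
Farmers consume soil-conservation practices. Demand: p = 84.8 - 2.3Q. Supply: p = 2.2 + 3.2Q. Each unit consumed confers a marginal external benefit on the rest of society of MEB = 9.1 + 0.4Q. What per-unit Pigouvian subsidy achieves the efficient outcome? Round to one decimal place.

subsidy = 16.3 per unit

Social marginal benefit = demand + MEB = 93.9 - 1.9Q.
Set SMB = MC: 93.9 - 1.9Q = 2.2 + 3.2Q → Q* = 17.9804.
The Pigouvian subsidy equals MEB at Q*: 9.1 + 0.4×17.9804 = 16.2922.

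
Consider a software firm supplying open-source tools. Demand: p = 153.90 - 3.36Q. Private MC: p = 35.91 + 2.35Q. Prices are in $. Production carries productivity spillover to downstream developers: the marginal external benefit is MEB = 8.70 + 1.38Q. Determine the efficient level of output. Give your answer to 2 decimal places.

Social marginal cost = private MC − MEB = 27.21 + 0.97Q.
Set SMC = demand: 27.21 + 0.97Q = 153.90 - 3.36Q → Q* = 29.2587.

Q* = 29.26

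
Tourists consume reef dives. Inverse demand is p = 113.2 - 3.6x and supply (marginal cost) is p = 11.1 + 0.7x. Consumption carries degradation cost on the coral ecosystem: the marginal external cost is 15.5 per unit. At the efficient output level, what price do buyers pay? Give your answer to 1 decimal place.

Social marginal benefit = demand − MEC = 97.7 - 3.6x.
Set SMB = MC: 97.7 - 3.6x = 11.1 + 0.7x → x* = 20.1395.
Consumer price on the demand curve at x*: 113.2 − 3.6×20.1395 = 40.6978.

P = 40.7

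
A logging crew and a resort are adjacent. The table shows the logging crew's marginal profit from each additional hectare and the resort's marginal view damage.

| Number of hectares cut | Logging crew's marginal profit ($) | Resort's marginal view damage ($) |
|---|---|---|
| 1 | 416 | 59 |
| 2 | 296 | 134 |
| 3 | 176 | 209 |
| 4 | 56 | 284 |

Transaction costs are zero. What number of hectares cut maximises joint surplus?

Bargaining reaches the level where marginal profit last exceeds marginal view damage.
That holds through level 2 (296 ≥ 134) but not at 3 (176 < 209).

2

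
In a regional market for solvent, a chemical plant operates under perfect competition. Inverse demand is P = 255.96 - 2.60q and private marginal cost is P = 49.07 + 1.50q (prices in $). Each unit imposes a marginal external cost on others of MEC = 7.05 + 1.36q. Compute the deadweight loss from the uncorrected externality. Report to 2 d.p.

DWL = $524.45

Market equilibrium (private): 49.07 + 1.50q = 255.96 - 2.60q → q_m = 50.4610.
Social marginal cost = private MC + MEC = 56.12 + 2.86q.
Set SMC = demand: 56.12 + 2.86q = 255.96 - 2.60q → q* = 36.6007.
The loss is the area between SMC and demand from q* to q_m; with linear curves that's a triangle of height MEC(q_m).
DWL = ½ × 13.8603 × 75.6769 = 524.4523.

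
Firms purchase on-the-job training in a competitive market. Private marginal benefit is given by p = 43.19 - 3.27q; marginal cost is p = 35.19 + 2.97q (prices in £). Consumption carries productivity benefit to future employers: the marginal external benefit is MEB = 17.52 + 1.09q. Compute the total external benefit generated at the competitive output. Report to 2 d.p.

£23.36

Market equilibrium (private): 35.19 + 2.97q = 43.19 - 3.27q → q_m = 1.2821.
Total external benefit = ∫₀^{q_m} (17.52 + 1.09q) dq = 17.52×1.2821 + ½×1.09×1.2821² = 23.3583.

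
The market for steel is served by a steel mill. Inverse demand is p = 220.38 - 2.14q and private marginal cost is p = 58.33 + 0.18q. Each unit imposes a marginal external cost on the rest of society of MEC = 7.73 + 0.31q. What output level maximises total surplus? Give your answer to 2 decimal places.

q* = 58.68

Social marginal cost = private MC + MEC = 66.06 + 0.49q.
Set SMC = demand: 66.06 + 0.49q = 220.38 - 2.14q → q* = 58.6768.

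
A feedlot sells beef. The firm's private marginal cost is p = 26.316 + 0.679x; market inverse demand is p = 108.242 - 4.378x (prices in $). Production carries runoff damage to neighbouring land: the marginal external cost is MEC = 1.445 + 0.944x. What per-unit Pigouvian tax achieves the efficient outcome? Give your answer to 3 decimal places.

Social marginal cost = private MC + MEC = 27.761 + 1.623x.
Set SMC = demand: 27.761 + 1.623x = 108.242 - 4.378x → x* = 13.4113.
The Pigouvian tax equals MEC at x*: 1.445 + 0.944×13.4113 = 14.1053.

tax = $14.105 per unit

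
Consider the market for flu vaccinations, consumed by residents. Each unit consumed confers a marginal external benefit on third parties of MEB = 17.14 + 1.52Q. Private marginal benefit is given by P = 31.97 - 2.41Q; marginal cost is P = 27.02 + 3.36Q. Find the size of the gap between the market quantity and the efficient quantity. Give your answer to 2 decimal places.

Market equilibrium (private): 27.02 + 3.36Q = 31.97 - 2.41Q → Q_m = 0.8579.
Social marginal benefit = demand + MEB = 49.11 - 0.89Q.
Set SMB = MC: 49.11 - 0.89Q = 27.02 + 3.36Q → Q* = 5.1976.
Gap = |0.8579 − 5.1976| = 4.3397.

4.34 units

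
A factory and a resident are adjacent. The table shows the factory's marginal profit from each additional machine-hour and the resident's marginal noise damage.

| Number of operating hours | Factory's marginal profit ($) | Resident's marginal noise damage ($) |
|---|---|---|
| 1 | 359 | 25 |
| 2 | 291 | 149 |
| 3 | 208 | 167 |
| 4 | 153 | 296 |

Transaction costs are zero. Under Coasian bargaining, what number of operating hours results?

3

Bargaining reaches the level where marginal profit last exceeds marginal noise damage.
That holds through level 3 (208 ≥ 167) but not at 4 (153 < 296).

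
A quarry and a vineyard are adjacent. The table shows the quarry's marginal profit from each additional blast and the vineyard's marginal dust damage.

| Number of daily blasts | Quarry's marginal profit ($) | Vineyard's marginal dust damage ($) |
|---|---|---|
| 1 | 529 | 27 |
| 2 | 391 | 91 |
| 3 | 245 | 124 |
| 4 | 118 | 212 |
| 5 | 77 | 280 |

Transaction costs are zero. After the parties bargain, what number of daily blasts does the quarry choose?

3

Bargaining reaches the level where marginal profit last exceeds marginal dust damage.
That holds through level 3 (245 ≥ 124) but not at 4 (118 < 212).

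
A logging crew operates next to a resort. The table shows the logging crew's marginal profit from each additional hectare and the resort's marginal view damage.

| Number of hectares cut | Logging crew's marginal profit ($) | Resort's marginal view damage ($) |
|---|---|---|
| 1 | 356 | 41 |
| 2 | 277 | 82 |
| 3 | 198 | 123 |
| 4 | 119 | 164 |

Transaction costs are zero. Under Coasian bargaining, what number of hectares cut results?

Bargaining reaches the level where marginal profit last exceeds marginal view damage.
That holds through level 3 (198 ≥ 123) but not at 4 (119 < 164).

3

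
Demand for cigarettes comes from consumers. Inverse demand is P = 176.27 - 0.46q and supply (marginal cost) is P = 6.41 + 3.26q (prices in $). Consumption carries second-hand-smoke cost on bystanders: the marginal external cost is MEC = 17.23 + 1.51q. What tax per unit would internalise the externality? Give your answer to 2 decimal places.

tax = $61.30 per unit

Social marginal benefit = demand − MEC = 159.04 - 1.97q.
Set SMB = MC: 159.04 - 1.97q = 6.41 + 3.26q → q* = 29.1836.
The Pigouvian tax equals MEC at q*: 17.23 + 1.51×29.1836 = 61.2972.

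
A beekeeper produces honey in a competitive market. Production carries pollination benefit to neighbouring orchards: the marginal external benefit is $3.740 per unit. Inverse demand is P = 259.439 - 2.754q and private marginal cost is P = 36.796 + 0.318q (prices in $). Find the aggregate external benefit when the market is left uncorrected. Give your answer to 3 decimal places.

$271.056

Market equilibrium (private): 36.796 + 0.318q = 259.439 - 2.754q → q_m = 72.4749.
Total external benefit = MEB × q_m = 3.740 × 72.4749 = 271.0561.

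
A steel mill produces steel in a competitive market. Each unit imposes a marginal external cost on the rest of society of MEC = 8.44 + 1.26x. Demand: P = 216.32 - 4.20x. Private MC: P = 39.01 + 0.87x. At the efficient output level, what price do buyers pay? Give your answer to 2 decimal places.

Social marginal cost = private MC + MEC = 47.45 + 2.13x.
Set SMC = demand: 47.45 + 2.13x = 216.32 - 4.20x → x* = 26.6777.
Consumer price on the demand curve at x*: 216.32 − 4.20×26.6777 = 104.2737.

P = 104.27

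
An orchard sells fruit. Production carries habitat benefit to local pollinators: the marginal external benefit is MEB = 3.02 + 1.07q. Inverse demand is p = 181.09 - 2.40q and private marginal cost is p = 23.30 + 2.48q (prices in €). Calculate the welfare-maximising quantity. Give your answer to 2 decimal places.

q* = 42.21

Social marginal cost = private MC − MEB = 20.28 + 1.41q.
Set SMC = demand: 20.28 + 1.41q = 181.09 - 2.40q → q* = 42.2073.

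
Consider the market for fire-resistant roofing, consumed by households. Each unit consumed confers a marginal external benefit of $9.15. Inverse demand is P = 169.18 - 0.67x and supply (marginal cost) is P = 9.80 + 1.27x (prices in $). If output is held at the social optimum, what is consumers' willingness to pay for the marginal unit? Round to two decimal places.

P = $110.98

Social marginal benefit = demand + MEB = 178.33 - 0.67x.
Set SMB = MC: 178.33 - 0.67x = 9.80 + 1.27x → x* = 86.8711.
Consumer price on the demand curve at x*: 169.18 − 0.67×86.8711 = 110.9764.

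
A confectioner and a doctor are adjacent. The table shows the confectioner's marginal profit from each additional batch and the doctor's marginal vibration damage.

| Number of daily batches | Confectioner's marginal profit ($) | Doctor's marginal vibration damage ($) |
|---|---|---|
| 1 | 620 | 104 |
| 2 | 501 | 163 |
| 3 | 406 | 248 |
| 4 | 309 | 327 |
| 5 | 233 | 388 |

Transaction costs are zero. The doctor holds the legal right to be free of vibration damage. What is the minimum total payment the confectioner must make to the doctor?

$515

Efficient level: marginal profit ≥ marginal vibration damage through level 3, so k* = 3.
With the doctor holding the right, the confectioner must at least compensate total damage at k*: 104 + 163 + 248 = 515.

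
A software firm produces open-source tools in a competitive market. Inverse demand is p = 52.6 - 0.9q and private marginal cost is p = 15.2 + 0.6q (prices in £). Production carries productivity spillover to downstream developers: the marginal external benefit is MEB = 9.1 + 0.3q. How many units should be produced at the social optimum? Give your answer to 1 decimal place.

q* = 38.8

Social marginal cost = private MC − MEB = 6.1 + 0.3q.
Set SMC = demand: 6.1 + 0.3q = 52.6 - 0.9q → q* = 38.7500.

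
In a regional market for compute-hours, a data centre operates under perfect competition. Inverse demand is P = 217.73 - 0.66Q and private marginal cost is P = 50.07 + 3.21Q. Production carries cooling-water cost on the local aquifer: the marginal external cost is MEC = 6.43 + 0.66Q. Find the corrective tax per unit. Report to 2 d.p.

Social marginal cost = private MC + MEC = 56.50 + 3.87Q.
Set SMC = demand: 56.50 + 3.87Q = 217.73 - 0.66Q → Q* = 35.5916.
The Pigouvian tax equals MEC at Q*: 6.43 + 0.66×35.5916 = 29.9205.

tax = 29.92 per unit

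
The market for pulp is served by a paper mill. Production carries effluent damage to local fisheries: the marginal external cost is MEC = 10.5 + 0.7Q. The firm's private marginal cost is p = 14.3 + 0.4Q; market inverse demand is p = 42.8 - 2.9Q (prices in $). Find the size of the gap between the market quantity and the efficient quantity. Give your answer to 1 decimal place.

Market equilibrium (private): 14.3 + 0.4Q = 42.8 - 2.9Q → Q_m = 8.6364.
Social marginal cost = private MC + MEC = 24.8 + 1.1Q.
Set SMC = demand: 24.8 + 1.1Q = 42.8 - 2.9Q → Q* = 4.5000.
Gap = |8.6364 − 4.5000| = 4.1364.

4.1 units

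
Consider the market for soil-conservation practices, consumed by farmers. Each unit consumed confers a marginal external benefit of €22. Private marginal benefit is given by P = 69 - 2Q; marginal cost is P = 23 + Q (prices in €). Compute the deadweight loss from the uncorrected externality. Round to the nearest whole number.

Market equilibrium (private): 23 + Q = 69 - 2Q → Q_m = 15.3333.
Social marginal benefit = demand + MEB = 91 - 2Q.
Set SMB = MC: 91 - 2Q = 23 + Q → Q* = 22.6667.
The welfare-loss triangle has base |Q_m − Q*| and height MEB(Q_m) (the vertical gap between SMB and MC is zero at Q* and MEB at Q_m).
DWL = ½ × 7.3334 × 22.0000 = 80.6674.

DWL = €81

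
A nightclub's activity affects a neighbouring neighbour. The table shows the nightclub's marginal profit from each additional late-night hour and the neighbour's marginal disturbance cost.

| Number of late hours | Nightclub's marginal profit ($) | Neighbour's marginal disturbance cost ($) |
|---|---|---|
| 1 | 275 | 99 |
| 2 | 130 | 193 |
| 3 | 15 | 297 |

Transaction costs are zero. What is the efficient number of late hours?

Bargaining reaches the level where marginal profit last exceeds marginal disturbance cost.
That holds through level 1 (275 ≥ 99) but not at 2 (130 < 193).

1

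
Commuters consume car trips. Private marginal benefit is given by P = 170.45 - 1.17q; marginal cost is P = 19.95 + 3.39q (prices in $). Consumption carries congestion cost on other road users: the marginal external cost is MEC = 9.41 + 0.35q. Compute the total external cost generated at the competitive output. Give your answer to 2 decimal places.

$501.20

Market equilibrium (private): 19.95 + 3.39q = 170.45 - 1.17q → q_m = 33.0044.
Total external cost = ∫₀^{q_m} (9.41 + 0.35q) dq = 9.41×33.0044 + ½×0.35×33.0044² = 501.1972.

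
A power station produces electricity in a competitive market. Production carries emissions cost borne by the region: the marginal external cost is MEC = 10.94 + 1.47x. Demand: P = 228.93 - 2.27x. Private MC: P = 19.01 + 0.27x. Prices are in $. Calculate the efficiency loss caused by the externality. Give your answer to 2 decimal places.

Market equilibrium (private): 19.01 + 0.27x = 228.93 - 2.27x → x_m = 82.6457.
Social marginal cost = private MC + MEC = 29.95 + 1.74x.
Set SMC = demand: 29.95 + 1.74x = 228.93 - 2.27x → x* = 49.6209.
Height of the DWL triangle at x_m is SMC(x_m) − demand(x_m) = MEC(x_m) = 132.4291.
DWL = ½ × 33.0248 × 132.4291 = 2186.7223.

DWL = $2186.72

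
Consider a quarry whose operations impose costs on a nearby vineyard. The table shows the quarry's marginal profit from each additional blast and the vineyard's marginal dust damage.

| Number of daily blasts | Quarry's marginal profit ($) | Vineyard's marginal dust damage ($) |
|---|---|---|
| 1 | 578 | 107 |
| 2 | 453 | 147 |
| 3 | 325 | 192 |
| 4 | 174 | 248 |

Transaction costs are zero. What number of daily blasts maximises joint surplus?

3

Bargaining reaches the level where marginal profit last exceeds marginal dust damage.
That holds through level 3 (325 ≥ 192) but not at 4 (174 < 248).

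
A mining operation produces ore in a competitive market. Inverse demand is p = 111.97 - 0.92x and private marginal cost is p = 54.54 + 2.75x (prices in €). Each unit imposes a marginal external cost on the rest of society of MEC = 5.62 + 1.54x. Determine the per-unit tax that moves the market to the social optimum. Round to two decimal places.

Social marginal cost = private MC + MEC = 60.16 + 4.29x.
Set SMC = demand: 60.16 + 4.29x = 111.97 - 0.92x → x* = 9.9443.
The Pigouvian tax equals MEC at x*: 5.62 + 1.54×9.9443 = 20.9342.

tax = €20.93 per unit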